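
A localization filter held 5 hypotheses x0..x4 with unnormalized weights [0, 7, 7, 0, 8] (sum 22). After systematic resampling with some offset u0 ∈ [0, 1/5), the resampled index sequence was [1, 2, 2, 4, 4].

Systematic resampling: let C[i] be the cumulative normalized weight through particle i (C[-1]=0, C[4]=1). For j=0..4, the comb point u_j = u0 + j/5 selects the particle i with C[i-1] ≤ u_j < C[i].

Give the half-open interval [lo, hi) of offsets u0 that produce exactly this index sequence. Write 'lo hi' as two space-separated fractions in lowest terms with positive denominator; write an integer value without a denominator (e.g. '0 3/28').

13/110 1/5

C = [0, 7/22, 7/11, 7/11, 1]
j=0 picked index 1: u0 ∈ [0, 7/22)
j=1 picked index 2: u0 ∈ [13/110, 24/55)
j=2 picked index 2: u0 ∈ [-9/110, 13/55)
j=3 picked index 4: u0 ∈ [2/55, 2/5)
j=4 picked index 4: u0 ∈ [-9/55, 1/5)
intersection: [13/110, 1/5)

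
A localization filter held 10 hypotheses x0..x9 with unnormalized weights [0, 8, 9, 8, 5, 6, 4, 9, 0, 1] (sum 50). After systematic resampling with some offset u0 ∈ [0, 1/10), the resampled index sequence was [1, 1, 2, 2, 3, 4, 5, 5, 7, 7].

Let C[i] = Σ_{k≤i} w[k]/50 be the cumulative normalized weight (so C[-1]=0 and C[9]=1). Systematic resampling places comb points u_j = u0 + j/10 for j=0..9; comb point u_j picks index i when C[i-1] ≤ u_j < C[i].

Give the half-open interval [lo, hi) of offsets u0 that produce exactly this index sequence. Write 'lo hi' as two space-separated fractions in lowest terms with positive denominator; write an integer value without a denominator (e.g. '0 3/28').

0 1/50

C = [0, 4/25, 17/50, 1/2, 3/5, 18/25, 4/5, 49/50, 49/50, 1]
j=0 picked index 1: u0 ∈ [0, 4/25)
j=1 picked index 1: u0 ∈ [-1/10, 3/50)
j=2 picked index 2: u0 ∈ [-1/25, 7/50)
j=3 picked index 2: u0 ∈ [-7/50, 1/25)
j=4 picked index 3: u0 ∈ [-3/50, 1/10)
j=5 picked index 4: u0 ∈ [0, 1/10)
j=6 picked index 5: u0 ∈ [0, 3/25)
j=7 picked index 5: u0 ∈ [-1/10, 1/50)
j=8 picked index 7: u0 ∈ [0, 9/50)
j=9 picked index 7: u0 ∈ [-1/10, 2/25)
intersection: [0, 1/50)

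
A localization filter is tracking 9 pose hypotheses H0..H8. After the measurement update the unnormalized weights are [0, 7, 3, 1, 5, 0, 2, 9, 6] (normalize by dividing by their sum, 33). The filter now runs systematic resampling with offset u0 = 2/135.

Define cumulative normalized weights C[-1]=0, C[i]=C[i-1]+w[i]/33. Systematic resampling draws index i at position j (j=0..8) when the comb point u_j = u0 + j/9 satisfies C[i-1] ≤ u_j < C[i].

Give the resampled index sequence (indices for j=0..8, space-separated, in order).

C = [0, 7/33, 10/33, 1/3, 16/33, 16/33, 6/11, 9/11, 1]
j=0: u_0=2/135 ∈ [0, 7/33) → index 1
j=1: u_1=17/135 ∈ [0, 7/33) → index 1
j=2: u_2=32/135 ∈ [7/33, 10/33) → index 2
j=3: u_3=47/135 ∈ [1/3, 16/33) → index 4
j=4: u_4=62/135 ∈ [1/3, 16/33) → index 4
j=5: u_5=77/135 ∈ [6/11, 9/11) → index 7
j=6: u_6=92/135 ∈ [6/11, 9/11) → index 7
j=7: u_7=107/135 ∈ [6/11, 9/11) → index 7
j=8: u_8=122/135 ∈ [9/11, 1) → index 8

1 1 2 4 4 7 7 7 8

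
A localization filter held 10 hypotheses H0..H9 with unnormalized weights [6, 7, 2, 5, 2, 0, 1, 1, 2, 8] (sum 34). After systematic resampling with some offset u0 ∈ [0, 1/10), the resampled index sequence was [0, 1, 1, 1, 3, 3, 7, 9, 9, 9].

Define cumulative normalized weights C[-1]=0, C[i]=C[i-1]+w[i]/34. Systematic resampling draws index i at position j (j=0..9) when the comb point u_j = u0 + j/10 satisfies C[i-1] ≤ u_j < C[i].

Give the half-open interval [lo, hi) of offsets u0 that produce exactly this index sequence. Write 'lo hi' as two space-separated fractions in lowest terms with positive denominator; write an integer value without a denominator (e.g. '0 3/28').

C = [3/17, 13/34, 15/34, 10/17, 11/17, 11/17, 23/34, 12/17, 13/17, 1]
j=0 picked index 0: u0 ∈ [0, 3/17)
j=1 picked index 1: u0 ∈ [13/170, 24/85)
j=2 picked index 1: u0 ∈ [-2/85, 31/170)
j=3 picked index 1: u0 ∈ [-21/170, 7/85)
j=4 picked index 3: u0 ∈ [7/170, 16/85)
j=5 picked index 3: u0 ∈ [-1/17, 3/34)
j=6 picked index 7: u0 ∈ [13/170, 9/85)
j=7 picked index 9: u0 ∈ [11/170, 3/10)
j=8 picked index 9: u0 ∈ [-3/85, 1/5)
j=9 picked index 9: u0 ∈ [-23/170, 1/10)
intersection: [13/170, 7/85)

13/170 7/85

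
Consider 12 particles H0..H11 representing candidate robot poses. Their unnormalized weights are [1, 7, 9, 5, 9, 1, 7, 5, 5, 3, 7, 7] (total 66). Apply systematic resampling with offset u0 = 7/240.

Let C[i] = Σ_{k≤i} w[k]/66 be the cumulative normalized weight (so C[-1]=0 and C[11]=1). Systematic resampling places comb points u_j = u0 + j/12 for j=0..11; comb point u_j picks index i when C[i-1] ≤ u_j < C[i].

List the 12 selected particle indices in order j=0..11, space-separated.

1 1 2 3 4 4 6 7 8 9 10 11

C = [1/66, 4/33, 17/66, 1/3, 31/66, 16/33, 13/22, 2/3, 49/66, 26/33, 59/66, 1]
j=0: u_0=7/240 ∈ [1/66, 4/33) → index 1
j=1: u_1=9/80 ∈ [1/66, 4/33) → index 1
j=2: u_2=47/240 ∈ [4/33, 17/66) → index 2
j=3: u_3=67/240 ∈ [17/66, 1/3) → index 3
j=4: u_4=29/80 ∈ [1/3, 31/66) → index 4
j=5: u_5=107/240 ∈ [1/3, 31/66) → index 4
j=6: u_6=127/240 ∈ [16/33, 13/22) → index 6
j=7: u_7=49/80 ∈ [13/22, 2/3) → index 7
j=8: u_8=167/240 ∈ [2/3, 49/66) → index 8
j=9: u_9=187/240 ∈ [49/66, 26/33) → index 9
j=10: u_10=69/80 ∈ [26/33, 59/66) → index 10
j=11: u_11=227/240 ∈ [59/66, 1) → index 11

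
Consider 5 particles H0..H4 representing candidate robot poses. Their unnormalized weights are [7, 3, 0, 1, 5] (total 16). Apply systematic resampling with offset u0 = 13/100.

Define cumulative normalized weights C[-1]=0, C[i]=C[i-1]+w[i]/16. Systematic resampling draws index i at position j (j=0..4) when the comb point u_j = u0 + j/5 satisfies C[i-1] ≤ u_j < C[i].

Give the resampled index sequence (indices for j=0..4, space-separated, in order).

0 0 1 4 4

C = [7/16, 5/8, 5/8, 11/16, 1]
j=0: u_0=13/100 ∈ [0, 7/16) → index 0
j=1: u_1=33/100 ∈ [0, 7/16) → index 0
j=2: u_2=53/100 ∈ [7/16, 5/8) → index 1
j=3: u_3=73/100 ∈ [11/16, 1) → index 4
j=4: u_4=93/100 ∈ [11/16, 1) → index 4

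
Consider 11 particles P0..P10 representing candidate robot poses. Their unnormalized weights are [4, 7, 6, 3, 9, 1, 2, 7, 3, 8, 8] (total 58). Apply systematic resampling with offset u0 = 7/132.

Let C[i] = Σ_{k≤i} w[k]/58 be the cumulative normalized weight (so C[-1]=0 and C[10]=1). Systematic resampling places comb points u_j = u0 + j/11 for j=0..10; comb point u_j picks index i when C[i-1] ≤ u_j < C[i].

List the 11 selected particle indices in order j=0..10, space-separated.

C = [2/29, 11/58, 17/58, 10/29, 1/2, 15/29, 16/29, 39/58, 21/29, 25/29, 1]
j=0: u_0=7/132 ∈ [0, 2/29) → index 0
j=1: u_1=19/132 ∈ [2/29, 11/58) → index 1
j=2: u_2=31/132 ∈ [11/58, 17/58) → index 2
j=3: u_3=43/132 ∈ [17/58, 10/29) → index 3
j=4: u_4=5/12 ∈ [10/29, 1/2) → index 4
j=5: u_5=67/132 ∈ [1/2, 15/29) → index 5
j=6: u_6=79/132 ∈ [16/29, 39/58) → index 7
j=7: u_7=91/132 ∈ [39/58, 21/29) → index 8
j=8: u_8=103/132 ∈ [21/29, 25/29) → index 9
j=9: u_9=115/132 ∈ [25/29, 1) → index 10
j=10: u_10=127/132 ∈ [25/29, 1) → index 10

0 1 2 3 4 5 7 8 9 10 10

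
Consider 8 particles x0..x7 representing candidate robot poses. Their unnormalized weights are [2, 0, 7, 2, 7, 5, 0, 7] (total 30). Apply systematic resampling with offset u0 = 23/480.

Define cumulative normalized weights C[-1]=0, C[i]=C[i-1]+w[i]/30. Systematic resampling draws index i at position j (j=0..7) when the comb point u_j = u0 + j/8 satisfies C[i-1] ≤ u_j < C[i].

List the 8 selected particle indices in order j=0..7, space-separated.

C = [1/15, 1/15, 3/10, 11/30, 3/5, 23/30, 23/30, 1]
j=0: u_0=23/480 ∈ [0, 1/15) → index 0
j=1: u_1=83/480 ∈ [1/15, 3/10) → index 2
j=2: u_2=143/480 ∈ [1/15, 3/10) → index 2
j=3: u_3=203/480 ∈ [11/30, 3/5) → index 4
j=4: u_4=263/480 ∈ [11/30, 3/5) → index 4
j=5: u_5=323/480 ∈ [3/5, 23/30) → index 5
j=6: u_6=383/480 ∈ [23/30, 1) → index 7
j=7: u_7=443/480 ∈ [23/30, 1) → index 7

0 2 2 4 4 5 7 7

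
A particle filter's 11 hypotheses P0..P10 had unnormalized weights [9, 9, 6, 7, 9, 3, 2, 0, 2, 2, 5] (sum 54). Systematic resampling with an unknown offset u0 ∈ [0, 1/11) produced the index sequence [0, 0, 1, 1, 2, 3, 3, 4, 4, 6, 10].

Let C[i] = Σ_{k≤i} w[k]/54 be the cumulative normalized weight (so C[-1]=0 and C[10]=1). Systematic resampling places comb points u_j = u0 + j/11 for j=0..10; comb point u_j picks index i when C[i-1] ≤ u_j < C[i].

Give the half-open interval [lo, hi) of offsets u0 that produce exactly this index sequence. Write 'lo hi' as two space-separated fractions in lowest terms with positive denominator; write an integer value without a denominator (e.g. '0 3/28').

C = [1/6, 1/3, 4/9, 31/54, 20/27, 43/54, 5/6, 5/6, 47/54, 49/54, 1]
j=0 picked index 0: u0 ∈ [0, 1/6)
j=1 picked index 0: u0 ∈ [-1/11, 5/66)
j=2 picked index 1: u0 ∈ [-1/66, 5/33)
j=3 picked index 1: u0 ∈ [-7/66, 2/33)
j=4 picked index 2: u0 ∈ [-1/33, 8/99)
j=5 picked index 3: u0 ∈ [-1/99, 71/594)
j=6 picked index 3: u0 ∈ [-10/99, 17/594)
j=7 picked index 4: u0 ∈ [-37/594, 31/297)
j=8 picked index 4: u0 ∈ [-91/594, 4/297)
j=9 picked index 6: u0 ∈ [-13/594, 1/66)
j=10 picked index 10: u0 ∈ [-1/594, 1/11)
intersection: [0, 4/297)

0 4/297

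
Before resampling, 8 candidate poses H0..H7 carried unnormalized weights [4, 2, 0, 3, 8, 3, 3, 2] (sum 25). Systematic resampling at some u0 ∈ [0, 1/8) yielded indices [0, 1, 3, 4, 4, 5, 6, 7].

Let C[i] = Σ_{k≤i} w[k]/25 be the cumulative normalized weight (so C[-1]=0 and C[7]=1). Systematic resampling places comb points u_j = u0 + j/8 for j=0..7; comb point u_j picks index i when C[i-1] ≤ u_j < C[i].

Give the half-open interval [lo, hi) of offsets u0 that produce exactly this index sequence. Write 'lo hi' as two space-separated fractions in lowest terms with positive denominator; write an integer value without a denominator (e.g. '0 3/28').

C = [4/25, 6/25, 6/25, 9/25, 17/25, 4/5, 23/25, 1]
j=0 picked index 0: u0 ∈ [0, 4/25)
j=1 picked index 1: u0 ∈ [7/200, 23/200)
j=2 picked index 3: u0 ∈ [-1/100, 11/100)
j=3 picked index 4: u0 ∈ [-3/200, 61/200)
j=4 picked index 4: u0 ∈ [-7/50, 9/50)
j=5 picked index 5: u0 ∈ [11/200, 7/40)
j=6 picked index 6: u0 ∈ [1/20, 17/100)
j=7 picked index 7: u0 ∈ [9/200, 1/8)
intersection: [11/200, 11/100)

11/200 11/100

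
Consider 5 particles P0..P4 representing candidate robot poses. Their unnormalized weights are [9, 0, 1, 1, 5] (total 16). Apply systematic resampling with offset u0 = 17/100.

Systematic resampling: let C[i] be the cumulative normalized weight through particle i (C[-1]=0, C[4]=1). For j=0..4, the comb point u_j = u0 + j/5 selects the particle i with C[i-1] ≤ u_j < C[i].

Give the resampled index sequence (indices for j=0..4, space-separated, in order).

C = [9/16, 9/16, 5/8, 11/16, 1]
j=0: u_0=17/100 ∈ [0, 9/16) → index 0
j=1: u_1=37/100 ∈ [0, 9/16) → index 0
j=2: u_2=57/100 ∈ [9/16, 5/8) → index 2
j=3: u_3=77/100 ∈ [11/16, 1) → index 4
j=4: u_4=97/100 ∈ [11/16, 1) → index 4

0 0 2 4 4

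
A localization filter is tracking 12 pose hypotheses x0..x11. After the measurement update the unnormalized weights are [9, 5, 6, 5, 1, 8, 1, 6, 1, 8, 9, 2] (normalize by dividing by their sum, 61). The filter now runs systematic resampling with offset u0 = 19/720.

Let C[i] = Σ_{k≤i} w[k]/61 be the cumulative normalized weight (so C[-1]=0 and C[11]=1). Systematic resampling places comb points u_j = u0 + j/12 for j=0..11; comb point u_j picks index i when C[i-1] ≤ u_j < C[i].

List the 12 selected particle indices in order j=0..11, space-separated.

C = [9/61, 14/61, 20/61, 25/61, 26/61, 34/61, 35/61, 41/61, 42/61, 50/61, 59/61, 1]
j=0: u_0=19/720 ∈ [0, 9/61) → index 0
j=1: u_1=79/720 ∈ [0, 9/61) → index 0
j=2: u_2=139/720 ∈ [9/61, 14/61) → index 1
j=3: u_3=199/720 ∈ [14/61, 20/61) → index 2
j=4: u_4=259/720 ∈ [20/61, 25/61) → index 3
j=5: u_5=319/720 ∈ [26/61, 34/61) → index 5
j=6: u_6=379/720 ∈ [26/61, 34/61) → index 5
j=7: u_7=439/720 ∈ [35/61, 41/61) → index 7
j=8: u_8=499/720 ∈ [42/61, 50/61) → index 9
j=9: u_9=559/720 ∈ [42/61, 50/61) → index 9
j=10: u_10=619/720 ∈ [50/61, 59/61) → index 10
j=11: u_11=679/720 ∈ [50/61, 59/61) → index 10

0 0 1 2 3 5 5 7 9 9 10 10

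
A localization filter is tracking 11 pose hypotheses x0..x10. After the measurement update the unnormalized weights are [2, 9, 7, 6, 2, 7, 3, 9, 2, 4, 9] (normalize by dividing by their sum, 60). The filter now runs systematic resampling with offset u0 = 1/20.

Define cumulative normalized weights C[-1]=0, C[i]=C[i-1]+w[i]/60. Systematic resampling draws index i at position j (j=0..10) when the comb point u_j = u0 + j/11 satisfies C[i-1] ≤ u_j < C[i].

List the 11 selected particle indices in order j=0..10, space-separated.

1 1 2 3 4 5 6 7 8 10 10

C = [1/30, 11/60, 3/10, 2/5, 13/30, 11/20, 3/5, 3/4, 47/60, 17/20, 1]
j=0: u_0=1/20 ∈ [1/30, 11/60) → index 1
j=1: u_1=31/220 ∈ [1/30, 11/60) → index 1
j=2: u_2=51/220 ∈ [11/60, 3/10) → index 2
j=3: u_3=71/220 ∈ [3/10, 2/5) → index 3
j=4: u_4=91/220 ∈ [2/5, 13/30) → index 4
j=5: u_5=111/220 ∈ [13/30, 11/20) → index 5
j=6: u_6=131/220 ∈ [11/20, 3/5) → index 6
j=7: u_7=151/220 ∈ [3/5, 3/4) → index 7
j=8: u_8=171/220 ∈ [3/4, 47/60) → index 8
j=9: u_9=191/220 ∈ [17/20, 1) → index 10
j=10: u_10=211/220 ∈ [17/20, 1) → index 10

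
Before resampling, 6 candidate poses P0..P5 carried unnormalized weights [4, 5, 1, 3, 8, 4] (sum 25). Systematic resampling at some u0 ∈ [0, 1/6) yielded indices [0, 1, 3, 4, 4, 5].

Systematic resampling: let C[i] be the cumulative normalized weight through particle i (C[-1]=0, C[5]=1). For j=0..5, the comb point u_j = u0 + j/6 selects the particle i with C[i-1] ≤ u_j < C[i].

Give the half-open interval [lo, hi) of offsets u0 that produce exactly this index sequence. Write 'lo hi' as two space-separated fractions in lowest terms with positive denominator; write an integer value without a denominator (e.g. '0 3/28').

1/15 4/25

C = [4/25, 9/25, 2/5, 13/25, 21/25, 1]
j=0 picked index 0: u0 ∈ [0, 4/25)
j=1 picked index 1: u0 ∈ [-1/150, 29/150)
j=2 picked index 3: u0 ∈ [1/15, 14/75)
j=3 picked index 4: u0 ∈ [1/50, 17/50)
j=4 picked index 4: u0 ∈ [-11/75, 13/75)
j=5 picked index 5: u0 ∈ [1/150, 1/6)
intersection: [1/15, 4/25)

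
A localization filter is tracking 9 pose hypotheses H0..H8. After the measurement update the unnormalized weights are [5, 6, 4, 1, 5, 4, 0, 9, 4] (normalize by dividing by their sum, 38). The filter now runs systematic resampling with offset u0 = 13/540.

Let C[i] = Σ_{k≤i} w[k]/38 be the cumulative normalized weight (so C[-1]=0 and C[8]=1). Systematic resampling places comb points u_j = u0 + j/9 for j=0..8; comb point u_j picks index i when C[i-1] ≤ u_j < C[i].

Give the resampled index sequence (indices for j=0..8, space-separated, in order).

0 1 1 2 4 5 7 7 8

C = [5/38, 11/38, 15/38, 8/19, 21/38, 25/38, 25/38, 17/19, 1]
j=0: u_0=13/540 ∈ [0, 5/38) → index 0
j=1: u_1=73/540 ∈ [5/38, 11/38) → index 1
j=2: u_2=133/540 ∈ [5/38, 11/38) → index 1
j=3: u_3=193/540 ∈ [11/38, 15/38) → index 2
j=4: u_4=253/540 ∈ [8/19, 21/38) → index 4
j=5: u_5=313/540 ∈ [21/38, 25/38) → index 5
j=6: u_6=373/540 ∈ [25/38, 17/19) → index 7
j=7: u_7=433/540 ∈ [25/38, 17/19) → index 7
j=8: u_8=493/540 ∈ [17/19, 1) → index 8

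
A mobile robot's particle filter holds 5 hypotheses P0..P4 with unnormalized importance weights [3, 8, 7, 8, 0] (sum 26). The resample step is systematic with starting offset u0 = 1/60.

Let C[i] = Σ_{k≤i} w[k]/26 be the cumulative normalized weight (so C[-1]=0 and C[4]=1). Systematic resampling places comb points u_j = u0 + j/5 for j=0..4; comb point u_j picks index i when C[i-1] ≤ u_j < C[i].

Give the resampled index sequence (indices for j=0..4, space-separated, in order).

C = [3/26, 11/26, 9/13, 1, 1]
j=0: u_0=1/60 ∈ [0, 3/26) → index 0
j=1: u_1=13/60 ∈ [3/26, 11/26) → index 1
j=2: u_2=5/12 ∈ [3/26, 11/26) → index 1
j=3: u_3=37/60 ∈ [11/26, 9/13) → index 2
j=4: u_4=49/60 ∈ [9/13, 1) → index 3

0 1 1 2 3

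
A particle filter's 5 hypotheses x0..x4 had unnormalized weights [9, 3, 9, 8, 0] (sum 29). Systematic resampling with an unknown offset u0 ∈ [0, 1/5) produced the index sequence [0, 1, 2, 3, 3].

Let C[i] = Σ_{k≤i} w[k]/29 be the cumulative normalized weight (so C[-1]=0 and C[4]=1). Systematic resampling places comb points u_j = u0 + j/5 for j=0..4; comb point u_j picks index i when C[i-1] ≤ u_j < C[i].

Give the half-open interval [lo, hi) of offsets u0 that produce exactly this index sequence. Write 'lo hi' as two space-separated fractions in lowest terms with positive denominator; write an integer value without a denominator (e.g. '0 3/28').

C = [9/29, 12/29, 21/29, 1, 1]
j=0 picked index 0: u0 ∈ [0, 9/29)
j=1 picked index 1: u0 ∈ [16/145, 31/145)
j=2 picked index 2: u0 ∈ [2/145, 47/145)
j=3 picked index 3: u0 ∈ [18/145, 2/5)
j=4 picked index 3: u0 ∈ [-11/145, 1/5)
intersection: [18/145, 1/5)

18/145 1/5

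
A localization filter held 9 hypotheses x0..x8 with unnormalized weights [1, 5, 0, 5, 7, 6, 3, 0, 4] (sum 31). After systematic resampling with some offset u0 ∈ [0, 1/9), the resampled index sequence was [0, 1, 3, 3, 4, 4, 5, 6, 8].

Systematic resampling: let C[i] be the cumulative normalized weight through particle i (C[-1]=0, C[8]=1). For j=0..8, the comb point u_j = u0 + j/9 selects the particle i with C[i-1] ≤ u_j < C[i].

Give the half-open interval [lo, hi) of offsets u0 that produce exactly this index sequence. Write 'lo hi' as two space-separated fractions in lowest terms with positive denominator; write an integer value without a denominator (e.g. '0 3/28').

0 2/93

C = [1/31, 6/31, 6/31, 11/31, 18/31, 24/31, 27/31, 27/31, 1]
j=0 picked index 0: u0 ∈ [0, 1/31)
j=1 picked index 1: u0 ∈ [-22/279, 23/279)
j=2 picked index 3: u0 ∈ [-8/279, 37/279)
j=3 picked index 3: u0 ∈ [-13/93, 2/93)
j=4 picked index 4: u0 ∈ [-25/279, 38/279)
j=5 picked index 4: u0 ∈ [-56/279, 7/279)
j=6 picked index 5: u0 ∈ [-8/93, 10/93)
j=7 picked index 6: u0 ∈ [-1/279, 26/279)
j=8 picked index 8: u0 ∈ [-5/279, 1/9)
intersection: [0, 2/93)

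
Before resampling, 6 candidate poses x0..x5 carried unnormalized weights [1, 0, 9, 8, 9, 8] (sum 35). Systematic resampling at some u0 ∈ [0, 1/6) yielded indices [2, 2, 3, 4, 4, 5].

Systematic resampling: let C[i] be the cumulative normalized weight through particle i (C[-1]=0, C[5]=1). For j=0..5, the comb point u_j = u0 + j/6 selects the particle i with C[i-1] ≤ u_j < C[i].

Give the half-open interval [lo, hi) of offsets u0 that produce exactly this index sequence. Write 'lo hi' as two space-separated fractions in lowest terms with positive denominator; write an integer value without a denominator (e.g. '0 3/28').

1/35 11/105

C = [1/35, 1/35, 2/7, 18/35, 27/35, 1]
j=0 picked index 2: u0 ∈ [1/35, 2/7)
j=1 picked index 2: u0 ∈ [-29/210, 5/42)
j=2 picked index 3: u0 ∈ [-1/21, 19/105)
j=3 picked index 4: u0 ∈ [1/70, 19/70)
j=4 picked index 4: u0 ∈ [-16/105, 11/105)
j=5 picked index 5: u0 ∈ [-13/210, 1/6)
intersection: [1/35, 11/105)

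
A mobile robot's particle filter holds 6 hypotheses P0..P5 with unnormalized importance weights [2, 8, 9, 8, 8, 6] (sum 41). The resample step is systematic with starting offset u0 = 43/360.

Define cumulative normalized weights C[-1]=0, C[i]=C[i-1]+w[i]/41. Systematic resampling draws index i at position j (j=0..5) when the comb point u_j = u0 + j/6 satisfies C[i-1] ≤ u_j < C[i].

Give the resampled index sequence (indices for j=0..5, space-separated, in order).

1 2 2 3 4 5

C = [2/41, 10/41, 19/41, 27/41, 35/41, 1]
j=0: u_0=43/360 ∈ [2/41, 10/41) → index 1
j=1: u_1=103/360 ∈ [10/41, 19/41) → index 2
j=2: u_2=163/360 ∈ [10/41, 19/41) → index 2
j=3: u_3=223/360 ∈ [19/41, 27/41) → index 3
j=4: u_4=283/360 ∈ [27/41, 35/41) → index 4
j=5: u_5=343/360 ∈ [35/41, 1) → index 5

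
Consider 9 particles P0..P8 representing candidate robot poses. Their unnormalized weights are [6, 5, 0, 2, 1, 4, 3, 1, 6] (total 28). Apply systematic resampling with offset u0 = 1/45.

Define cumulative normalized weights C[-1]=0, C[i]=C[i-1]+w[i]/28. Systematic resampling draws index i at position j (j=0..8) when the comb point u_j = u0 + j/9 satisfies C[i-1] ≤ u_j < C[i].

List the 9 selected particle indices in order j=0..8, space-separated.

C = [3/14, 11/28, 11/28, 13/28, 1/2, 9/14, 3/4, 11/14, 1]
j=0: u_0=1/45 ∈ [0, 3/14) → index 0
j=1: u_1=2/15 ∈ [0, 3/14) → index 0
j=2: u_2=11/45 ∈ [3/14, 11/28) → index 1
j=3: u_3=16/45 ∈ [3/14, 11/28) → index 1
j=4: u_4=7/15 ∈ [13/28, 1/2) → index 4
j=5: u_5=26/45 ∈ [1/2, 9/14) → index 5
j=6: u_6=31/45 ∈ [9/14, 3/4) → index 6
j=7: u_7=4/5 ∈ [11/14, 1) → index 8
j=8: u_8=41/45 ∈ [11/14, 1) → index 8

0 0 1 1 4 5 6 8 8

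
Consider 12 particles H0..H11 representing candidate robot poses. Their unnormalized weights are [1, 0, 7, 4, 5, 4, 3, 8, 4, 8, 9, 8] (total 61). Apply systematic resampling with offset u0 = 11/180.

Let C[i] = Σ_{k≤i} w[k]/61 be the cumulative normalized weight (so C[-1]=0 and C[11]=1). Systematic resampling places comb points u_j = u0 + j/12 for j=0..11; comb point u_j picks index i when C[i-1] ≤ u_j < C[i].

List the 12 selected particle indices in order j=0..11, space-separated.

C = [1/61, 1/61, 8/61, 12/61, 17/61, 21/61, 24/61, 32/61, 36/61, 44/61, 53/61, 1]
j=0: u_0=11/180 ∈ [1/61, 8/61) → index 2
j=1: u_1=13/90 ∈ [8/61, 12/61) → index 3
j=2: u_2=41/180 ∈ [12/61, 17/61) → index 4
j=3: u_3=14/45 ∈ [17/61, 21/61) → index 5
j=4: u_4=71/180 ∈ [24/61, 32/61) → index 7
j=5: u_5=43/90 ∈ [24/61, 32/61) → index 7
j=6: u_6=101/180 ∈ [32/61, 36/61) → index 8
j=7: u_7=29/45 ∈ [36/61, 44/61) → index 9
j=8: u_8=131/180 ∈ [44/61, 53/61) → index 10
j=9: u_9=73/90 ∈ [44/61, 53/61) → index 10
j=10: u_10=161/180 ∈ [53/61, 1) → index 11
j=11: u_11=44/45 ∈ [53/61, 1) → index 11

2 3 4 5 7 7 8 9 10 10 11 11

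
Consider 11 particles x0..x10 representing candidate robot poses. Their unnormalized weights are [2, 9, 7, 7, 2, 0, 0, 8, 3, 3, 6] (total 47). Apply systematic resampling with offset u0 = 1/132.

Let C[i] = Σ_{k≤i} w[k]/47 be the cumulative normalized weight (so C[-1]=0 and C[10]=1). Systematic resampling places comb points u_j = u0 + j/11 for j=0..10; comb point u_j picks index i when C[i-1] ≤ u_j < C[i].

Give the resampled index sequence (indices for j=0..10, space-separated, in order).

0 1 1 2 2 3 4 7 7 9 10

C = [2/47, 11/47, 18/47, 25/47, 27/47, 27/47, 27/47, 35/47, 38/47, 41/47, 1]
j=0: u_0=1/132 ∈ [0, 2/47) → index 0
j=1: u_1=13/132 ∈ [2/47, 11/47) → index 1
j=2: u_2=25/132 ∈ [2/47, 11/47) → index 1
j=3: u_3=37/132 ∈ [11/47, 18/47) → index 2
j=4: u_4=49/132 ∈ [11/47, 18/47) → index 2
j=5: u_5=61/132 ∈ [18/47, 25/47) → index 3
j=6: u_6=73/132 ∈ [25/47, 27/47) → index 4
j=7: u_7=85/132 ∈ [27/47, 35/47) → index 7
j=8: u_8=97/132 ∈ [27/47, 35/47) → index 7
j=9: u_9=109/132 ∈ [38/47, 41/47) → index 9
j=10: u_10=11/12 ∈ [41/47, 1) → index 10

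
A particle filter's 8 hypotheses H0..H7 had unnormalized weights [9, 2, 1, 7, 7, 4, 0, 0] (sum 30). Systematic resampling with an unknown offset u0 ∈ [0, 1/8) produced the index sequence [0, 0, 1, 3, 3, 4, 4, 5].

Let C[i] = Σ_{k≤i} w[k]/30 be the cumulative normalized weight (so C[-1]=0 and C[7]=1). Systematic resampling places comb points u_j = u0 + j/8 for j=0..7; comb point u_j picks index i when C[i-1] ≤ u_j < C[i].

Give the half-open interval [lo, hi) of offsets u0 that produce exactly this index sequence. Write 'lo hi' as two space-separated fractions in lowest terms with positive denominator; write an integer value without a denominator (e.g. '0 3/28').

C = [3/10, 11/30, 2/5, 19/30, 13/15, 1, 1, 1]
j=0 picked index 0: u0 ∈ [0, 3/10)
j=1 picked index 0: u0 ∈ [-1/8, 7/40)
j=2 picked index 1: u0 ∈ [1/20, 7/60)
j=3 picked index 3: u0 ∈ [1/40, 31/120)
j=4 picked index 3: u0 ∈ [-1/10, 2/15)
j=5 picked index 4: u0 ∈ [1/120, 29/120)
j=6 picked index 4: u0 ∈ [-7/60, 7/60)
j=7 picked index 5: u0 ∈ [-1/120, 1/8)
intersection: [1/20, 7/60)

1/20 7/60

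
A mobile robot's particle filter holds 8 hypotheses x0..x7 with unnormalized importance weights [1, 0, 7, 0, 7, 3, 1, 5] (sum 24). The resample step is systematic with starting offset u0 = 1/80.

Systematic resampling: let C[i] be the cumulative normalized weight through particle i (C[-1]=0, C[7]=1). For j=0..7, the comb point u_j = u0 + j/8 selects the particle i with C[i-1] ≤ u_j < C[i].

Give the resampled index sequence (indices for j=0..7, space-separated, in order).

C = [1/24, 1/24, 1/3, 1/3, 5/8, 3/4, 19/24, 1]
j=0: u_0=1/80 ∈ [0, 1/24) → index 0
j=1: u_1=11/80 ∈ [1/24, 1/3) → index 2
j=2: u_2=21/80 ∈ [1/24, 1/3) → index 2
j=3: u_3=31/80 ∈ [1/3, 5/8) → index 4
j=4: u_4=41/80 ∈ [1/3, 5/8) → index 4
j=5: u_5=51/80 ∈ [5/8, 3/4) → index 5
j=6: u_6=61/80 ∈ [3/4, 19/24) → index 6
j=7: u_7=71/80 ∈ [19/24, 1) → index 7

0 2 2 4 4 5 6 7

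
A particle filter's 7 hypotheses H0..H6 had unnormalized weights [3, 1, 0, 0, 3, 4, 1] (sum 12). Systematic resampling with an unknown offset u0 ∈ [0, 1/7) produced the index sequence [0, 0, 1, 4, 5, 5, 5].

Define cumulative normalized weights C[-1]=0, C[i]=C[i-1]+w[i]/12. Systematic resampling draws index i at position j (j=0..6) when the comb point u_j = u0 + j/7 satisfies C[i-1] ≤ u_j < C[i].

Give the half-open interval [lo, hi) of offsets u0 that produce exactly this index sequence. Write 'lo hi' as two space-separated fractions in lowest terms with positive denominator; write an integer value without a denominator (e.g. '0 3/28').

C = [1/4, 1/3, 1/3, 1/3, 7/12, 11/12, 1]
j=0 picked index 0: u0 ∈ [0, 1/4)
j=1 picked index 0: u0 ∈ [-1/7, 3/28)
j=2 picked index 1: u0 ∈ [-1/28, 1/21)
j=3 picked index 4: u0 ∈ [-2/21, 13/84)
j=4 picked index 5: u0 ∈ [1/84, 29/84)
j=5 picked index 5: u0 ∈ [-11/84, 17/84)
j=6 picked index 5: u0 ∈ [-23/84, 5/84)
intersection: [1/84, 1/21)

1/84 1/21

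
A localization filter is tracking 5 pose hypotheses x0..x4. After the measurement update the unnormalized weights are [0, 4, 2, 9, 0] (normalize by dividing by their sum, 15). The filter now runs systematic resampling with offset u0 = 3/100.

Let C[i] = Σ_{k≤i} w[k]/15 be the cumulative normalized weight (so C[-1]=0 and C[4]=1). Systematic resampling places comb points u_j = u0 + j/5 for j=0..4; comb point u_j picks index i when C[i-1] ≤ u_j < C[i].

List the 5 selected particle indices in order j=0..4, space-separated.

C = [0, 4/15, 2/5, 1, 1]
j=0: u_0=3/100 ∈ [0, 4/15) → index 1
j=1: u_1=23/100 ∈ [0, 4/15) → index 1
j=2: u_2=43/100 ∈ [2/5, 1) → index 3
j=3: u_3=63/100 ∈ [2/5, 1) → index 3
j=4: u_4=83/100 ∈ [2/5, 1) → index 3

1 1 3 3 3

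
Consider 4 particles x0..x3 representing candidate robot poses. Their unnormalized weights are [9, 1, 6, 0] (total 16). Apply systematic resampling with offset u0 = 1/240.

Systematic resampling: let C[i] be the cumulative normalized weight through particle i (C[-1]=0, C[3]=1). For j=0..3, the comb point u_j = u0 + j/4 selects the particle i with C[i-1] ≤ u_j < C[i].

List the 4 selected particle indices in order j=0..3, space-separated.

C = [9/16, 5/8, 1, 1]
j=0: u_0=1/240 ∈ [0, 9/16) → index 0
j=1: u_1=61/240 ∈ [0, 9/16) → index 0
j=2: u_2=121/240 ∈ [0, 9/16) → index 0
j=3: u_3=181/240 ∈ [5/8, 1) → index 2

0 0 0 2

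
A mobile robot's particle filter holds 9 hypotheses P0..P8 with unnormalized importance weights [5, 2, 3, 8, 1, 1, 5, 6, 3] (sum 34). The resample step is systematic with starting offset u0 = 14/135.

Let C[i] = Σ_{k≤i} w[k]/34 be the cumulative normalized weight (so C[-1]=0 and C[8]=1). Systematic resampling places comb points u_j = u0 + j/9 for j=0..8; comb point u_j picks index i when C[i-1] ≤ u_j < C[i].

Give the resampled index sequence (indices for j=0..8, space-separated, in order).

0 2 3 3 4 6 7 7 8

C = [5/34, 7/34, 5/17, 9/17, 19/34, 10/17, 25/34, 31/34, 1]
j=0: u_0=14/135 ∈ [0, 5/34) → index 0
j=1: u_1=29/135 ∈ [7/34, 5/17) → index 2
j=2: u_2=44/135 ∈ [5/17, 9/17) → index 3
j=3: u_3=59/135 ∈ [5/17, 9/17) → index 3
j=4: u_4=74/135 ∈ [9/17, 19/34) → index 4
j=5: u_5=89/135 ∈ [10/17, 25/34) → index 6
j=6: u_6=104/135 ∈ [25/34, 31/34) → index 7
j=7: u_7=119/135 ∈ [25/34, 31/34) → index 7
j=8: u_8=134/135 ∈ [31/34, 1) → index 8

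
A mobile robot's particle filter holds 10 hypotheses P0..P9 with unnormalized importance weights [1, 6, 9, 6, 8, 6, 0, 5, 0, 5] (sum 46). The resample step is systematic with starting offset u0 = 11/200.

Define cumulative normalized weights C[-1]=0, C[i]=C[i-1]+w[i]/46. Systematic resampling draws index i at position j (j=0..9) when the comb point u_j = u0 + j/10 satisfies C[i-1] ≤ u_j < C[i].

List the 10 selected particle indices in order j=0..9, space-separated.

1 2 2 3 3 4 5 5 7 9

C = [1/46, 7/46, 8/23, 11/23, 15/23, 18/23, 18/23, 41/46, 41/46, 1]
j=0: u_0=11/200 ∈ [1/46, 7/46) → index 1
j=1: u_1=31/200 ∈ [7/46, 8/23) → index 2
j=2: u_2=51/200 ∈ [7/46, 8/23) → index 2
j=3: u_3=71/200 ∈ [8/23, 11/23) → index 3
j=4: u_4=91/200 ∈ [8/23, 11/23) → index 3
j=5: u_5=111/200 ∈ [11/23, 15/23) → index 4
j=6: u_6=131/200 ∈ [15/23, 18/23) → index 5
j=7: u_7=151/200 ∈ [15/23, 18/23) → index 5
j=8: u_8=171/200 ∈ [18/23, 41/46) → index 7
j=9: u_9=191/200 ∈ [41/46, 1) → index 9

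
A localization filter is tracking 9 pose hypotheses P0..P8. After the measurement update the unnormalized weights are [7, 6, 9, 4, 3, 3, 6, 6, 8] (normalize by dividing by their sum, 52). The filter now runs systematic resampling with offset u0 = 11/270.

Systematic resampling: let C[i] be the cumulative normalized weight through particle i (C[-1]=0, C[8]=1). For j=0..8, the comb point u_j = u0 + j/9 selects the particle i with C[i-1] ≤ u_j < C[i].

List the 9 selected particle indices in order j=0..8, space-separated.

0 1 2 2 3 5 6 7 8

C = [7/52, 1/4, 11/26, 1/2, 29/52, 8/13, 19/26, 11/13, 1]
j=0: u_0=11/270 ∈ [0, 7/52) → index 0
j=1: u_1=41/270 ∈ [7/52, 1/4) → index 1
j=2: u_2=71/270 ∈ [1/4, 11/26) → index 2
j=3: u_3=101/270 ∈ [1/4, 11/26) → index 2
j=4: u_4=131/270 ∈ [11/26, 1/2) → index 3
j=5: u_5=161/270 ∈ [29/52, 8/13) → index 5
j=6: u_6=191/270 ∈ [8/13, 19/26) → index 6
j=7: u_7=221/270 ∈ [19/26, 11/13) → index 7
j=8: u_8=251/270 ∈ [11/13, 1) → index 8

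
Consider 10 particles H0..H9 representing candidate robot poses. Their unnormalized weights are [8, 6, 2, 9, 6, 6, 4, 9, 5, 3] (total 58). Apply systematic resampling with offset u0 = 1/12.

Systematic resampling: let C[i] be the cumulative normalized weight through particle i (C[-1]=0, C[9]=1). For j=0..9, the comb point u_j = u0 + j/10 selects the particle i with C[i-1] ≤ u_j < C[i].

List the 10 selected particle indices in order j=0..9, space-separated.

C = [4/29, 7/29, 8/29, 25/58, 31/58, 37/58, 41/58, 25/29, 55/58, 1]
j=0: u_0=1/12 ∈ [0, 4/29) → index 0
j=1: u_1=11/60 ∈ [4/29, 7/29) → index 1
j=2: u_2=17/60 ∈ [8/29, 25/58) → index 3
j=3: u_3=23/60 ∈ [8/29, 25/58) → index 3
j=4: u_4=29/60 ∈ [25/58, 31/58) → index 4
j=5: u_5=7/12 ∈ [31/58, 37/58) → index 5
j=6: u_6=41/60 ∈ [37/58, 41/58) → index 6
j=7: u_7=47/60 ∈ [41/58, 25/29) → index 7
j=8: u_8=53/60 ∈ [25/29, 55/58) → index 8
j=9: u_9=59/60 ∈ [55/58, 1) → index 9

0 1 3 3 4 5 6 7 8 9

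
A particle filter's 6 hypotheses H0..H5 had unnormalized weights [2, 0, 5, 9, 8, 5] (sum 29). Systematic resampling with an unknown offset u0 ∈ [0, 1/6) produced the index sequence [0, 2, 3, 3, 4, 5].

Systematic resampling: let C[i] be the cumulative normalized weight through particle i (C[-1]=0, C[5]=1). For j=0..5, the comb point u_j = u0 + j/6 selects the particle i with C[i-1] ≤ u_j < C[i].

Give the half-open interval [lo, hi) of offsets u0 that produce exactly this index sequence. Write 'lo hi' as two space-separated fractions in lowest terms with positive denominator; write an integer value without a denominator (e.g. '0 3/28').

C = [2/29, 2/29, 7/29, 16/29, 24/29, 1]
j=0 picked index 0: u0 ∈ [0, 2/29)
j=1 picked index 2: u0 ∈ [-17/174, 13/174)
j=2 picked index 3: u0 ∈ [-8/87, 19/87)
j=3 picked index 3: u0 ∈ [-15/58, 3/58)
j=4 picked index 4: u0 ∈ [-10/87, 14/87)
j=5 picked index 5: u0 ∈ [-1/174, 1/6)
intersection: [0, 3/58)

0 3/58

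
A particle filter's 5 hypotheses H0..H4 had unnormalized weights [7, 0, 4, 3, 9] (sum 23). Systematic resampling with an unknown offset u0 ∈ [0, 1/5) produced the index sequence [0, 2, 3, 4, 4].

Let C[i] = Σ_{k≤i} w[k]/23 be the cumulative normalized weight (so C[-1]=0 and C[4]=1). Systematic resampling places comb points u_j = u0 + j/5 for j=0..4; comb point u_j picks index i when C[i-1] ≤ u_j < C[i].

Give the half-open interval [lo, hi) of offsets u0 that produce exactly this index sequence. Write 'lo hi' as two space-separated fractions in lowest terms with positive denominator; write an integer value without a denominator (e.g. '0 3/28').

C = [7/23, 7/23, 11/23, 14/23, 1]
j=0 picked index 0: u0 ∈ [0, 7/23)
j=1 picked index 2: u0 ∈ [12/115, 32/115)
j=2 picked index 3: u0 ∈ [9/115, 24/115)
j=3 picked index 4: u0 ∈ [1/115, 2/5)
j=4 picked index 4: u0 ∈ [-22/115, 1/5)
intersection: [12/115, 1/5)

12/115 1/5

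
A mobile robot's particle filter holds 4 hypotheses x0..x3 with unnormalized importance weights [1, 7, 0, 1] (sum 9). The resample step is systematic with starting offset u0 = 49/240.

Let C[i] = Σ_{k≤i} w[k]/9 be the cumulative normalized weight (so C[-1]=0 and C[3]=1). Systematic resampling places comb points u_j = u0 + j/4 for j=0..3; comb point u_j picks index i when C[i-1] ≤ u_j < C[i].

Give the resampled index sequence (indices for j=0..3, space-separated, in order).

C = [1/9, 8/9, 8/9, 1]
j=0: u_0=49/240 ∈ [1/9, 8/9) → index 1
j=1: u_1=109/240 ∈ [1/9, 8/9) → index 1
j=2: u_2=169/240 ∈ [1/9, 8/9) → index 1
j=3: u_3=229/240 ∈ [8/9, 1) → index 3

1 1 1 3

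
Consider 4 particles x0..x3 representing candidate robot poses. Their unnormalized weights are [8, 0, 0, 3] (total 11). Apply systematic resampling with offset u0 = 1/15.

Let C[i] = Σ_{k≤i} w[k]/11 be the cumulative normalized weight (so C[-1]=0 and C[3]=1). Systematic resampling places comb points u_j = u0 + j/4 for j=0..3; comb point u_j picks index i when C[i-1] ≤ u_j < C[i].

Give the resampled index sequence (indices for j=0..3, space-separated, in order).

0 0 0 3

C = [8/11, 8/11, 8/11, 1]
j=0: u_0=1/15 ∈ [0, 8/11) → index 0
j=1: u_1=19/60 ∈ [0, 8/11) → index 0
j=2: u_2=17/30 ∈ [0, 8/11) → index 0
j=3: u_3=49/60 ∈ [8/11, 1) → index 3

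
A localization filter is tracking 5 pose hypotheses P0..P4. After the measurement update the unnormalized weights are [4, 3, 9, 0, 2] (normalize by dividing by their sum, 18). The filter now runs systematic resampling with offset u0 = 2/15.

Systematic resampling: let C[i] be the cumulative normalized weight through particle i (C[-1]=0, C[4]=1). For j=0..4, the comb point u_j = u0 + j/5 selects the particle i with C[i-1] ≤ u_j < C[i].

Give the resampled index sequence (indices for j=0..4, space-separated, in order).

0 1 2 2 4

C = [2/9, 7/18, 8/9, 8/9, 1]
j=0: u_0=2/15 ∈ [0, 2/9) → index 0
j=1: u_1=1/3 ∈ [2/9, 7/18) → index 1
j=2: u_2=8/15 ∈ [7/18, 8/9) → index 2
j=3: u_3=11/15 ∈ [7/18, 8/9) → index 2
j=4: u_4=14/15 ∈ [8/9, 1) → index 4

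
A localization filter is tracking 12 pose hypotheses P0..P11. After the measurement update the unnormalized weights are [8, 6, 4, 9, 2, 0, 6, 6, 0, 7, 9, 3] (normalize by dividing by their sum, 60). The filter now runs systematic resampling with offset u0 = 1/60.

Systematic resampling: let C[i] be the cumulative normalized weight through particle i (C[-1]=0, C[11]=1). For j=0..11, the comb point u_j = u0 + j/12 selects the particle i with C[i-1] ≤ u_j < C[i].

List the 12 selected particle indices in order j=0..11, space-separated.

C = [2/15, 7/30, 3/10, 9/20, 29/60, 29/60, 7/12, 41/60, 41/60, 4/5, 19/20, 1]
j=0: u_0=1/60 ∈ [0, 2/15) → index 0
j=1: u_1=1/10 ∈ [0, 2/15) → index 0
j=2: u_2=11/60 ∈ [2/15, 7/30) → index 1
j=3: u_3=4/15 ∈ [7/30, 3/10) → index 2
j=4: u_4=7/20 ∈ [3/10, 9/20) → index 3
j=5: u_5=13/30 ∈ [3/10, 9/20) → index 3
j=6: u_6=31/60 ∈ [29/60, 7/12) → index 6
j=7: u_7=3/5 ∈ [7/12, 41/60) → index 7
j=8: u_8=41/60 ∈ [41/60, 4/5) → index 9
j=9: u_9=23/30 ∈ [41/60, 4/5) → index 9
j=10: u_10=17/20 ∈ [4/5, 19/20) → index 10
j=11: u_11=14/15 ∈ [4/5, 19/20) → index 10

0 0 1 2 3 3 6 7 9 9 10 10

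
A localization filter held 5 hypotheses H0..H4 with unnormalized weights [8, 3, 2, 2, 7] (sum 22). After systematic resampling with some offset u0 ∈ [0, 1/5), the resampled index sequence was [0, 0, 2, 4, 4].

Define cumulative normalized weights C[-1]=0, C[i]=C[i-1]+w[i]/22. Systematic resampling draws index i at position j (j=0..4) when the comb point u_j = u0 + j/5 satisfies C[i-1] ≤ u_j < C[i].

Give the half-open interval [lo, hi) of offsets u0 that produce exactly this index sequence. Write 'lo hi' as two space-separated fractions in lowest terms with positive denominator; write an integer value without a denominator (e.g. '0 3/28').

1/10 9/55

C = [4/11, 1/2, 13/22, 15/22, 1]
j=0 picked index 0: u0 ∈ [0, 4/11)
j=1 picked index 0: u0 ∈ [-1/5, 9/55)
j=2 picked index 2: u0 ∈ [1/10, 21/110)
j=3 picked index 4: u0 ∈ [9/110, 2/5)
j=4 picked index 4: u0 ∈ [-13/110, 1/5)
intersection: [1/10, 9/55)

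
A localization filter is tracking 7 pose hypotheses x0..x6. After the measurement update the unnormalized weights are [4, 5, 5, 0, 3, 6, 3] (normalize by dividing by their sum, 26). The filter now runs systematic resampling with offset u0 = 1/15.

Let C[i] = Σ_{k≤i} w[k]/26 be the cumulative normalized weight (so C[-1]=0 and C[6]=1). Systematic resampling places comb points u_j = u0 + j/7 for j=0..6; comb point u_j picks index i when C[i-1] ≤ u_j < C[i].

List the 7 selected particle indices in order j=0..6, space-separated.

0 1 2 2 4 5 6

C = [2/13, 9/26, 7/13, 7/13, 17/26, 23/26, 1]
j=0: u_0=1/15 ∈ [0, 2/13) → index 0
j=1: u_1=22/105 ∈ [2/13, 9/26) → index 1
j=2: u_2=37/105 ∈ [9/26, 7/13) → index 2
j=3: u_3=52/105 ∈ [9/26, 7/13) → index 2
j=4: u_4=67/105 ∈ [7/13, 17/26) → index 4
j=5: u_5=82/105 ∈ [17/26, 23/26) → index 5
j=6: u_6=97/105 ∈ [23/26, 1) → index 6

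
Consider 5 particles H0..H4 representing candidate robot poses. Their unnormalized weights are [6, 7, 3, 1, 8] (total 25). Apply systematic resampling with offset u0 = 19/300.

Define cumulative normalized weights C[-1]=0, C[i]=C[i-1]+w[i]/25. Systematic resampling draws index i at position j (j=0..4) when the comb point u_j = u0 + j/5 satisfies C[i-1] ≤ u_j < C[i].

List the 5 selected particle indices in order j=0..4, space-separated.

C = [6/25, 13/25, 16/25, 17/25, 1]
j=0: u_0=19/300 ∈ [0, 6/25) → index 0
j=1: u_1=79/300 ∈ [6/25, 13/25) → index 1
j=2: u_2=139/300 ∈ [6/25, 13/25) → index 1
j=3: u_3=199/300 ∈ [16/25, 17/25) → index 3
j=4: u_4=259/300 ∈ [17/25, 1) → index 4

0 1 1 3 4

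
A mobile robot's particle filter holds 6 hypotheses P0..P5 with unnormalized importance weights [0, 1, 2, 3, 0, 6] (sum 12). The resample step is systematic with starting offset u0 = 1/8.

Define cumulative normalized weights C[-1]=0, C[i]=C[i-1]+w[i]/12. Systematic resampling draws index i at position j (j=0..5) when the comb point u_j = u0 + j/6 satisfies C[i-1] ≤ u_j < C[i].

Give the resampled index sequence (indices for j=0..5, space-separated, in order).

2 3 3 5 5 5

C = [0, 1/12, 1/4, 1/2, 1/2, 1]
j=0: u_0=1/8 ∈ [1/12, 1/4) → index 2
j=1: u_1=7/24 ∈ [1/4, 1/2) → index 3
j=2: u_2=11/24 ∈ [1/4, 1/2) → index 3
j=3: u_3=5/8 ∈ [1/2, 1) → index 5
j=4: u_4=19/24 ∈ [1/2, 1) → index 5
j=5: u_5=23/24 ∈ [1/2, 1) → index 5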